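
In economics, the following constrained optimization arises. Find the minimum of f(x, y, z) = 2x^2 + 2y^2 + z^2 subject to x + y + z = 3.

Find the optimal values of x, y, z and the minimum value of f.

Using Lagrange multipliers on f = 2x^2 + 2y^2 + z^2 with constraint x + y + z = 3:
Conditions: 2*2*x = lambda, 2*2*y = lambda, 2*1*z = lambda
So x = lambda/4, y = lambda/4, z = lambda/2
Substituting into constraint: lambda * (1) = 3
lambda = 3
x = 3/4, y = 3/4, z = 3/2
Minimum value = 9/2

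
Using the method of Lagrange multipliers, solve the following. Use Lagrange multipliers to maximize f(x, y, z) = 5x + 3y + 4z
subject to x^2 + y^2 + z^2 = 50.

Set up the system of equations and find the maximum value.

Lagrange conditions: 5 = 2*lambda*x, 3 = 2*lambda*y, 4 = 2*lambda*z
So x:5 = y:3 = z:4, i.e. x = 5t, y = 3t, z = 4t
Constraint: t^2*(5^2 + 3^2 + 4^2) = 50
  t^2 * 50 = 50  =>  t = sqrt(1)
Maximum = 5*5t + 3*3t + 4*4t = 50*sqrt(1) = 50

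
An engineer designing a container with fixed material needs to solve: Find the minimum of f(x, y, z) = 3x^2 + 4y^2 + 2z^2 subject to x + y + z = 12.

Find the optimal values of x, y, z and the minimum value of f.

Using Lagrange multipliers on f = 3x^2 + 4y^2 + 2z^2 with constraint x + y + z = 12:
Conditions: 2*3*x = lambda, 2*4*y = lambda, 2*2*z = lambda
So x = lambda/6, y = lambda/8, z = lambda/4
Substituting into constraint: lambda * (13/24) = 12
lambda = 288/13
x = 48/13, y = 36/13, z = 72/13
Minimum value = 1728/13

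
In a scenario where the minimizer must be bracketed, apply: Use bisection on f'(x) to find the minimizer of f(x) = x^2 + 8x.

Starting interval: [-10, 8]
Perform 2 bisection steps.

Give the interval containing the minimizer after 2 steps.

Finding critical point of f(x) = x^2 + 8x using bisection on f'(x) = 2x + 8.
f'(x) = 0 when x = -4.
Starting interval: [-10, 8]
Step 1: mid = -1, f'(mid) = 6, new interval = [-10, -1]
Step 2: mid = -11/2, f'(mid) = -3, new interval = [-11/2, -1]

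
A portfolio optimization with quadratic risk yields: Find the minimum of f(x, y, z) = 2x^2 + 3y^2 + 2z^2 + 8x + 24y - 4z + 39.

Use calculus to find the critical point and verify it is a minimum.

f(x,y,z) = 2x^2 + 3y^2 + 2z^2 + 8x + 24y - 4z + 39
df/dx = 4x + (8) = 0 => x = -2
df/dy = 6y + (24) = 0 => y = -4
df/dz = 4z + (-4) = 0 => z = 1
f(-2,-4,1) = 2*(-2)^2 + 3*(-4)^2 + 2*(1)^2 + 8*(-2) + 24*(-4) + -4*(1) + 39 = -19
Hessian is diagonal with entries 4, 6, 4 > 0, confirmed minimum.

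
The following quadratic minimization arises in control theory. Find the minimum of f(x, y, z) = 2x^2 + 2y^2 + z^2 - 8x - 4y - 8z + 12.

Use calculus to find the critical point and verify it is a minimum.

f(x,y,z) = 2x^2 + 2y^2 + z^2 - 8x - 4y - 8z + 12
df/dx = 4x + (-8) = 0 => x = 2
df/dy = 4y + (-4) = 0 => y = 1
df/dz = 2z + (-8) = 0 => z = 4
f(2,1,4) = 2*(2)^2 + 2*(1)^2 + 1*(4)^2 + -8*(2) + -4*(1) + -8*(4) + 12 = -14
Hessian is diagonal with entries 4, 4, 2 > 0, confirmed minimum.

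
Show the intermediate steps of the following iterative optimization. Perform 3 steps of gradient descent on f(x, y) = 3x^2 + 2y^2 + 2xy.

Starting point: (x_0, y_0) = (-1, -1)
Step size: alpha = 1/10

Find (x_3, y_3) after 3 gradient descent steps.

f(x,y) = 3x^2 + 2y^2 + 2xy
grad_x = 6x + 2y, grad_y = 4y + 2x
Step 1: grad = (-8, -6), (-1/5, -2/5)
Step 2: grad = (-2, -2), (0, -1/5)
Step 3: grad = (-2/5, -4/5), (1/25, -3/25)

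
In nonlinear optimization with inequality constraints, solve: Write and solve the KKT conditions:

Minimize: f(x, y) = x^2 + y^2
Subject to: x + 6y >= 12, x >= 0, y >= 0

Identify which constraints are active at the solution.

KKT conditions for min x^2 + y^2 s.t. 1x + 6y >= 12, x >= 0, y >= 0:
Stationarity: 2x = mu*1 + mu_x, 2y = mu*6 + mu_y, with mu, mu_x, mu_y >= 0
Complementary slackness: mu*(x + 6y - 12) = 0, mu_x*x = 0, mu_y*y = 0
(0, 0) is infeasible (1*0 + 6*0 < 12), so if mu = 0 stationarity would force x = mu_x/2 >= 0, y = mu_y/2 >= 0 with mu_x*x = mu_y*y = 0, i.e. x = y = 0: contradiction. Hence mu > 0 and x + 6y = 12 is active.
Try x > 0, y > 0 (so mu_x = mu_y = 0): x = 1*mu/2, y = 6*mu/2
Substitute: 1*(1*mu/2) + 6*(6*mu/2) = 12
  mu*37/2 = 12 => mu = 24/37
x* = 12/37 > 0, y* = 72/37 > 0, consistent with mu_x = mu_y = 0.
f is convex and the constraints are linear, so this KKT point is the global minimum.
f* = 144/37
Active constraints: x + 6y >= 12 (holds with equality, mu = 24/37 > 0); x >= 0 and y >= 0 are inactive (mu_x = mu_y = 0).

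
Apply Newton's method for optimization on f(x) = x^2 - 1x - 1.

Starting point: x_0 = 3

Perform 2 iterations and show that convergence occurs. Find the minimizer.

f(x) = x^2 - 1x - 1, f'(x) = 2x + (-1), f''(x) = 2
Step 1: f'(3) = 5, x_1 = 3 - 5/2 = 1/2
Step 2: f'(1/2) = 0, x_2 = 1/2 (converged)
Newton's method converges in 1 step for quadratics.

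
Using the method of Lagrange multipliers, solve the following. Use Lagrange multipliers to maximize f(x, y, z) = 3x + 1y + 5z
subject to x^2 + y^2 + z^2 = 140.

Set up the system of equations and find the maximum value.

Lagrange conditions: 3 = 2*lambda*x, 1 = 2*lambda*y, 5 = 2*lambda*z
So x:3 = y:1 = z:5, i.e. x = 3t, y = 1t, z = 5t
Constraint: t^2*(3^2 + 1^2 + 5^2) = 140
  t^2 * 35 = 140  =>  t = sqrt(4)
Maximum = 3*3t + 1*1t + 5*5t = 35*sqrt(4) = 70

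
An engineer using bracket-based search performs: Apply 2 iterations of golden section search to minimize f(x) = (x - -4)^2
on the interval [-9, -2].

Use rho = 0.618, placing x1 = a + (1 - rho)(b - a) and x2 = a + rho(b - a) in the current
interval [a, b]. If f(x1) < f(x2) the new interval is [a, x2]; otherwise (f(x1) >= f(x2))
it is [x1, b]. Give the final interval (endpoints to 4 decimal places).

Golden section search for min of f(x) = (x - -4)^2 on [-9, -2].
Each step: x1 = a + (1 - rho)(b - a), x2 = a + rho(b - a); if f(x1) < f(x2) keep [a, x2], otherwise keep [x1, b].
Step 1: [-9.0000, -2.0000], x1=-6.3260 (f=5.4103), x2=-4.6740 (f=0.4543); f(x1) > f(x2) => keep [-6.3260, -2.0000]
Step 2: [-6.3260, -2.0000], x1=-4.6735 (f=0.4536), x2=-3.6525 (f=0.1207); f(x1) > f(x2) => keep [-4.6735, -2.0000]
Final interval: [-4.6735, -2.0000]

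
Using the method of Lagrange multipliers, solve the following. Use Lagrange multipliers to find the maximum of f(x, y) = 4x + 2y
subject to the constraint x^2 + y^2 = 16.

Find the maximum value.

Set up Lagrange conditions: grad f = lambda * grad g
  4 = 2*lambda*x
  2 = 2*lambda*y
From these: x/y = 4/2, so x = 4t, y = 2t for some t.
Substitute into constraint: (4t)^2 + (2t)^2 = 16
  t^2 * 20 = 16
  t = sqrt(16/20)
Maximum = 4*x + 2*y = (4^2 + 2^2)*t = 20 * sqrt(16/20) = sqrt(320)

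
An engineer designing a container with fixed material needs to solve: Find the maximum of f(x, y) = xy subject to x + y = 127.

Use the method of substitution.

Substitute y = 127 - x into f(x,y) = xy:
g(x) = x(127 - x) = 127x - x^2
g'(x) = 127 - 2x = 0  =>  x = 127/2
y = 127 - 127/2 = 127/2
Maximum value = (127/2) * (127/2) = 16129/4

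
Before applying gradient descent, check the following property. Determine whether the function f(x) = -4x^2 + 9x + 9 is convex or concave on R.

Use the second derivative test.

f(x) = -4x^2 + 9x + 9
f'(x) = -8x + 9
f''(x) = -8
Since f''(x) = -8 < 0 for all x, f is concave on R.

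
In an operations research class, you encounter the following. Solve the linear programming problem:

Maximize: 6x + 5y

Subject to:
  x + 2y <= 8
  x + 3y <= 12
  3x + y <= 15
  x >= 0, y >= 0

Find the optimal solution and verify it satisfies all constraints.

Feasible vertices: (0, 0), (0, 4), (22/5, 9/5), (5, 0)
Objective 6x + 5y at each vertex:
  (0, 0): 0
  (0, 4): 20
  (22/5, 9/5): 177/5
  (5, 0): 30
Maximum is 177/5 at (22/5, 9/5).
Verify constraints at (x, y) = (22/5, 9/5):
  1*(22/5) + 2*(9/5) = 8 <= 8 (active)
  1*(22/5) + 3*(9/5) = 49/5 <= 12
  3*(22/5) + 1*(9/5) = 15 <= 15 (active)
  x = 22/5 >= 0, y = 9/5 >= 0. All constraints satisfied.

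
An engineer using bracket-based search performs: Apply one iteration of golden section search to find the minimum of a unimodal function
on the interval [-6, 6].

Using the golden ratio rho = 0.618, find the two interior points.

Golden section search on [-6, 6].
Golden ratio rho = 0.618 (approx).
Interior points:
  x_1 = -6 + (1-0.618)*12 = -1.4160
  x_2 = -6 + 0.618*12 = 1.4160
Compare f(x_1) and f(x_2) to determine which subinterval to keep.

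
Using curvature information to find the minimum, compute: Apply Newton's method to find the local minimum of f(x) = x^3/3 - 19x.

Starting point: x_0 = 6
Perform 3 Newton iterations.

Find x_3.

f(x) = x^3/3 - 19x
f'(x) = x^2 - 19, f''(x) = 2x
Newton update: x_{n+1} = x_n - (x_n^2 - 19)/(2*x_n)
Step 1: x_0 = 6, f'=17, f''=12, x_1 = 55/12
Step 2: x_1 = 55/12, f'=289/144, f''=55/6, x_2 = 5761/1320
Step 3: x_2 = 5761/1320, f'=83521/1742400, f''=5761/660, x_3 = 66294721/15209040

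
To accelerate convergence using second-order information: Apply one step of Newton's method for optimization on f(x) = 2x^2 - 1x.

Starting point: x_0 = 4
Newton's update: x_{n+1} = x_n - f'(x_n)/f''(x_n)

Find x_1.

f(x) = 2x^2 - 1x
f'(x) = 4x + (-1), f''(x) = 4
Newton step: x_1 = x_0 - f'(x_0)/f''(x_0)
f'(4) = 15
x_1 = 4 - 15/4 = 1/4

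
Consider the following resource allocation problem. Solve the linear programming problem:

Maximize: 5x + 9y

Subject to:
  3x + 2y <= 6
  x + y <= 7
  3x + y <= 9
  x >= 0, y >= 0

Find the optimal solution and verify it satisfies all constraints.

Feasible vertices: (0, 0), (0, 3), (2, 0)
Objective 5x + 9y at each vertex:
  (0, 0): 0
  (0, 3): 27
  (2, 0): 10
Maximum is 27 at (0, 3).
Verify constraints at (x, y) = (0, 3):
  3*0 + 2*3 = 6 <= 6 (active)
  1*0 + 1*3 = 3 <= 7
  3*0 + 1*3 = 3 <= 9
  x = 0 >= 0, y = 3 >= 0. All constraints satisfied.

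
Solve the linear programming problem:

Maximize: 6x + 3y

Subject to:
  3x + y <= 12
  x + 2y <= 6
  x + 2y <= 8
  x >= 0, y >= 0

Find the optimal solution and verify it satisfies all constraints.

Feasible vertices: (0, 0), (0, 3), (18/5, 6/5), (4, 0)
Objective 6x + 3y at each vertex:
  (0, 0): 0
  (0, 3): 9
  (18/5, 6/5): 126/5
  (4, 0): 24
Maximum is 126/5 at (18/5, 6/5).
Verify constraints at (x, y) = (18/5, 6/5):
  3*(18/5) + 1*(6/5) = 12 <= 12 (active)
  1*(18/5) + 2*(6/5) = 6 <= 6 (active)
  1*(18/5) + 2*(6/5) = 6 <= 8
  x = 18/5 >= 0, y = 6/5 >= 0. All constraints satisfied.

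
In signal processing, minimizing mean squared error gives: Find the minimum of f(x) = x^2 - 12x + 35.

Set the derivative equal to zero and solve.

f(x) = x^2 - 12x + 35
f'(x) = 2x + (-12) = 0
x = 12/2 = 6
f(6) = -1
Since f''(x) = 2 > 0, this is a minimum.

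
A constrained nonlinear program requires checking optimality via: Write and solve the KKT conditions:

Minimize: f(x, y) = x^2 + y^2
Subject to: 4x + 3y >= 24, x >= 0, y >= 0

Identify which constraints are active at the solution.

KKT conditions for min x^2 + y^2 s.t. 4x + 3y >= 24, x >= 0, y >= 0:
Stationarity: 2x = mu*4 + mu_x, 2y = mu*3 + mu_y, with mu, mu_x, mu_y >= 0
Complementary slackness: mu*(4x + 3y - 24) = 0, mu_x*x = 0, mu_y*y = 0
(0, 0) is infeasible (4*0 + 3*0 < 24), so if mu = 0 stationarity would force x = mu_x/2 >= 0, y = mu_y/2 >= 0 with mu_x*x = mu_y*y = 0, i.e. x = y = 0: contradiction. Hence mu > 0 and 4x + 3y = 24 is active.
Try x > 0, y > 0 (so mu_x = mu_y = 0): x = 4*mu/2, y = 3*mu/2
Substitute: 4*(4*mu/2) + 3*(3*mu/2) = 24
  mu*25/2 = 24 => mu = 48/25
x* = 96/25 > 0, y* = 72/25 > 0, consistent with mu_x = mu_y = 0.
f is convex and the constraints are linear, so this KKT point is the global minimum.
f* = 576/25
Active constraints: 4x + 3y >= 24 (holds with equality, mu = 48/25 > 0); x >= 0 and y >= 0 are inactive (mu_x = mu_y = 0).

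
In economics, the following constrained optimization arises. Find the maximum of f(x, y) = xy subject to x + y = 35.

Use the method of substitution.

Substitute y = 35 - x into f(x,y) = xy:
g(x) = x(35 - x) = 35x - x^2
g'(x) = 35 - 2x = 0  =>  x = 35/2
y = 35 - 35/2 = 35/2
Maximum value = (35/2) * (35/2) = 1225/4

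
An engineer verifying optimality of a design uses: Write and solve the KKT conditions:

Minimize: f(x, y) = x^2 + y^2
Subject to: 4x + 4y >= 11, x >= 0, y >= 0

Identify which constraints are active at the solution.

KKT conditions for min x^2 + y^2 s.t. 4x + 4y >= 11, x >= 0, y >= 0:
Stationarity: 2x = mu*4 + mu_x, 2y = mu*4 + mu_y, with mu, mu_x, mu_y >= 0
Complementary slackness: mu*(4x + 4y - 11) = 0, mu_x*x = 0, mu_y*y = 0
(0, 0) is infeasible (4*0 + 4*0 < 11), so if mu = 0 stationarity would force x = mu_x/2 >= 0, y = mu_y/2 >= 0 with mu_x*x = mu_y*y = 0, i.e. x = y = 0: contradiction. Hence mu > 0 and 4x + 4y = 11 is active.
Try x > 0, y > 0 (so mu_x = mu_y = 0): x = 4*mu/2, y = 4*mu/2
Substitute: 4*(4*mu/2) + 4*(4*mu/2) = 11
  mu*32/2 = 11 => mu = 11/16
x* = 11/8 > 0, y* = 11/8 > 0, consistent with mu_x = mu_y = 0.
f is convex and the constraints are linear, so this KKT point is the global minimum.
f* = 121/32
Active constraints: 4x + 4y >= 11 (holds with equality, mu = 11/16 > 0); x >= 0 and y >= 0 are inactive (mu_x = mu_y = 0).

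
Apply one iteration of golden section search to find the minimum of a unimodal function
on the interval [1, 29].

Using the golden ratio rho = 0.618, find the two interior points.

Golden section search on [1, 29].
Golden ratio rho = 0.618 (approx).
Interior points:
  x_1 = 1 + (1-0.618)*28 = 11.6960
  x_2 = 1 + 0.618*28 = 18.3040
Compare f(x_1) and f(x_2) to determine which subinterval to keep.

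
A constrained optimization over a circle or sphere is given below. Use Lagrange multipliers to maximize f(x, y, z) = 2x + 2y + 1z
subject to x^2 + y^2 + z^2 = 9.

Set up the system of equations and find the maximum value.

Lagrange conditions: 2 = 2*lambda*x, 2 = 2*lambda*y, 1 = 2*lambda*z
So x:2 = y:2 = z:1, i.e. x = 2t, y = 2t, z = 1t
Constraint: t^2*(2^2 + 2^2 + 1^2) = 9
  t^2 * 9 = 9  =>  t = sqrt(1)
Maximum = 2*2t + 2*2t + 1*1t = 9*sqrt(1) = 9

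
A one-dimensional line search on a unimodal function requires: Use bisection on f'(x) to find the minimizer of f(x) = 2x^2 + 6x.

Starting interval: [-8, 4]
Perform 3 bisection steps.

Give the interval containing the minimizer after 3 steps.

Finding critical point of f(x) = 2x^2 + 6x using bisection on f'(x) = 4x + 6.
f'(x) = 0 when x = -3/2.
Starting interval: [-8, 4]
Step 1: mid = -2, f'(mid) = -2, new interval = [-2, 4]
Step 2: mid = 1, f'(mid) = 10, new interval = [-2, 1]
Step 3: mid = -1/2, f'(mid) = 4, new interval = [-2, -1/2]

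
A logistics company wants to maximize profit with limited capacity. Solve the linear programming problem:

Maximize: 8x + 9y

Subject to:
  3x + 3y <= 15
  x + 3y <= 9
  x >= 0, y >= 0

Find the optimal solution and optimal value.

Feasible vertices: (0, 0), (0, 3), (3, 2), (5, 0)
Objective 8x + 9y at each:
  (0, 0): 0
  (0, 3): 27
  (3, 2): 42
  (5, 0): 40
Maximum is 42 at (3, 2).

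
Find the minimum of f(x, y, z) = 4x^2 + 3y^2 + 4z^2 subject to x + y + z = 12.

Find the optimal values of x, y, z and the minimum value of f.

Using Lagrange multipliers on f = 4x^2 + 3y^2 + 4z^2 with constraint x + y + z = 12:
Conditions: 2*4*x = lambda, 2*3*y = lambda, 2*4*z = lambda
So x = lambda/8, y = lambda/6, z = lambda/8
Substituting into constraint: lambda * (5/12) = 12
lambda = 144/5
x = 18/5, y = 24/5, z = 18/5
Minimum value = 864/5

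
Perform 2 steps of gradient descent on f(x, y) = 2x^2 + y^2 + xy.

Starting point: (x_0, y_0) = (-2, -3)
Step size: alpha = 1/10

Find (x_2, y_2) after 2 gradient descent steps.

f(x,y) = 2x^2 + y^2 + xy
grad_x = 4x + 1y, grad_y = 2y + 1x
Step 1: grad = (-11, -8), (-9/10, -11/5)
Step 2: grad = (-29/5, -53/10), (-8/25, -167/100)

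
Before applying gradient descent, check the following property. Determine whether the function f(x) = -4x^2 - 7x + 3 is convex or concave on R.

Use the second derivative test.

f(x) = -4x^2 - 7x + 3
f'(x) = -8x - 7
f''(x) = -8
Since f''(x) = -8 < 0 for all x, f is concave on R.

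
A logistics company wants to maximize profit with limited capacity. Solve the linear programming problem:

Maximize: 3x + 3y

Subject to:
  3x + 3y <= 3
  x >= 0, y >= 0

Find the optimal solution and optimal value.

The feasible region has vertices at [(0, 0), (1, 0), (0, 1)].
Checking objective 3x + 3y at each vertex:
  (0, 0): 3*0 + 3*0 = 0
  (1, 0): 3*1 + 3*0 = 3
  (0, 1): 3*0 + 3*1 = 3
Maximum is 3 at (1, 0).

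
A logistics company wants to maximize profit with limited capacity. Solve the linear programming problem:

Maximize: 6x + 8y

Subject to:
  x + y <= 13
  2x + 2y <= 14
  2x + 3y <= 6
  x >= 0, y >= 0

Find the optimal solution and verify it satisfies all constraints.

Feasible vertices: (0, 0), (0, 2), (3, 0)
Objective 6x + 8y at each vertex:
  (0, 0): 0
  (0, 2): 16
  (3, 0): 18
Maximum is 18 at (3, 0).
Verify constraints at (x, y) = (3, 0):
  1*3 + 1*0 = 3 <= 13
  2*3 + 2*0 = 6 <= 14
  2*3 + 3*0 = 6 <= 6 (active)
  x = 3 >= 0, y = 0 >= 0. All constraints satisfied.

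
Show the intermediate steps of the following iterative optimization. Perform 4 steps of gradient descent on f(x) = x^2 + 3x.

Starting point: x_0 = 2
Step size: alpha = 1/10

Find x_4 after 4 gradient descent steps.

f(x) = x^2 + 3x, f'(x) = 2x + (3)
Step 1: f'(2) = 7, x_1 = 2 - 1/10 * 7 = 13/10
Step 2: f'(13/10) = 28/5, x_2 = 13/10 - 1/10 * 28/5 = 37/50
Step 3: f'(37/50) = 112/25, x_3 = 37/50 - 1/10 * 112/25 = 73/250
Step 4: f'(73/250) = 448/125, x_4 = 73/250 - 1/10 * 448/125 = -83/1250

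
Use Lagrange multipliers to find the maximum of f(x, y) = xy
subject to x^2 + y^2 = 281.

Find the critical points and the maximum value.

Lagrange conditions: y = 2*lambda*x and x = 2*lambda*y
If x = 0 then y = 0, violating the constraint, so x, y != 0.
Dividing: y/x = x/y => x^2 = y^2 => y = x or y = -x
Constraint: 2x^2 = 281 => x^2 = 281/2 => x = +/-sqrt(281/2)
Critical points: (sqrt(281/2), sqrt(281/2)), (-sqrt(281/2), -sqrt(281/2)), (sqrt(281/2), -sqrt(281/2)), (-sqrt(281/2), sqrt(281/2))
  y = x:  xy = x^2 = 281/2  at (sqrt(281/2), sqrt(281/2)) and (-sqrt(281/2), -sqrt(281/2))
  y = -x: xy = -x^2 = -281/2 at (sqrt(281/2), -sqrt(281/2)) and (-sqrt(281/2), sqrt(281/2))
Maximum xy = 281/2 at (sqrt(281/2), sqrt(281/2)) and (-sqrt(281/2), -sqrt(281/2))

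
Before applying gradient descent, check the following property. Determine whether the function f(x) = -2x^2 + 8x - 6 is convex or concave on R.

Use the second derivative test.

f(x) = -2x^2 + 8x - 6
f'(x) = -4x + 8
f''(x) = -4
Since f''(x) = -4 < 0 for all x, f is concave on R.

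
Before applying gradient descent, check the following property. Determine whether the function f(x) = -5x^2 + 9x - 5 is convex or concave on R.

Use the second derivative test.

f(x) = -5x^2 + 9x - 5
f'(x) = -10x + 9
f''(x) = -10
Since f''(x) = -10 < 0 for all x, f is concave on R.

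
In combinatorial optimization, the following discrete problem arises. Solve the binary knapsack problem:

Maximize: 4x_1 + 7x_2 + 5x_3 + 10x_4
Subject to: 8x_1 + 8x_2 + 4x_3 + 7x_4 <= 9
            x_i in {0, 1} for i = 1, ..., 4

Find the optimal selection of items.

Items: item 1 (v=4, w=8), item 2 (v=7, w=8), item 3 (v=5, w=4), item 4 (v=10, w=7)
Capacity: 9
Checking all 16 subsets (w = total weight, v = total value):
  {}: w = 0, v = 0
  {1}: w = 8, v = 4
  {2}: w = 8, v = 7
  {3}: w = 4, v = 5
  {4}: w = 7, v = 10
  {1, 2}: w = 16 > 9, infeasible
  {1, 3}: w = 12 > 9, infeasible
  {1, 4}: w = 15 > 9, infeasible
  {2, 3}: w = 12 > 9, infeasible
  {2, 4}: w = 15 > 9, infeasible
  {3, 4}: w = 11 > 9, infeasible
  {1, 2, 3}: w = 20 > 9, infeasible
  {1, 2, 4}: w = 23 > 9, infeasible
  {1, 3, 4}: w = 19 > 9, infeasible
  {2, 3, 4}: w = 19 > 9, infeasible
  {1, 2, 3, 4}: w = 27 > 9, infeasible
Best feasible subset: items [4]
Total weight: 7 <= 9, total value: 10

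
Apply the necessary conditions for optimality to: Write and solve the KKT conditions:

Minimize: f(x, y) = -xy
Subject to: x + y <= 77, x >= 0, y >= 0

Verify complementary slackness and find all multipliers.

Problem: min -xy s.t. x + y <= 77 (multiplier lambda), x >= 0 (mu_x), y >= 0 (mu_y)
KKT stationarity: -y + lambda - mu_x = 0, -x + lambda - mu_y = 0, with lambda, mu_x, mu_y >= 0
Complementary slackness: lambda*(x + y - 77) = 0, mu_x*x = 0, mu_y*y = 0
If lambda = 0: y = -mu_x <= 0 and x = -mu_y <= 0 force x = y = 0 with f = 0; but x = y = 77/2 is feasible with f = -5929/4 < 0, so this is not the minimum. Hence lambda > 0 and x + y = 77.
Try x > 0, y > 0 (so mu_x = mu_y = 0): y = lambda, x = lambda => x = y = lambda
x + y = 77 => 2*lambda = 77 => lambda = 77/2
x* = y* = 77/2 > 0, consistent with mu_x = mu_y = 0.
(Any feasible point with x = 0 or y = 0 has f = 0 > -5929/4, so the minimum is not on those boundaries.)
min(-xy) = -5929/4 (i.e. max xy = 5929/4)
Multipliers: lambda = 77/2, mu_x = 0, mu_y = 0
Complementary slackness: lambda*(x + y - 77) = 77/2*(77/2 + 77/2 - 77) = 0, mu_x*x = 0*77/2 = 0, mu_y*y = 0*77/2 = 0. Satisfied.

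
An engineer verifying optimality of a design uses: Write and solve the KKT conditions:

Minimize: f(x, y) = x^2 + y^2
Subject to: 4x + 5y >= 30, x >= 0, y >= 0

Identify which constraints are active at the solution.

KKT conditions for min x^2 + y^2 s.t. 4x + 5y >= 30, x >= 0, y >= 0:
Stationarity: 2x = mu*4 + mu_x, 2y = mu*5 + mu_y, with mu, mu_x, mu_y >= 0
Complementary slackness: mu*(4x + 5y - 30) = 0, mu_x*x = 0, mu_y*y = 0
(0, 0) is infeasible (4*0 + 5*0 < 30), so if mu = 0 stationarity would force x = mu_x/2 >= 0, y = mu_y/2 >= 0 with mu_x*x = mu_y*y = 0, i.e. x = y = 0: contradiction. Hence mu > 0 and 4x + 5y = 30 is active.
Try x > 0, y > 0 (so mu_x = mu_y = 0): x = 4*mu/2, y = 5*mu/2
Substitute: 4*(4*mu/2) + 5*(5*mu/2) = 30
  mu*41/2 = 30 => mu = 60/41
x* = 120/41 > 0, y* = 150/41 > 0, consistent with mu_x = mu_y = 0.
f is convex and the constraints are linear, so this KKT point is the global minimum.
f* = 900/41
Active constraints: 4x + 5y >= 30 (holds with equality, mu = 60/41 > 0); x >= 0 and y >= 0 are inactive (mu_x = mu_y = 0).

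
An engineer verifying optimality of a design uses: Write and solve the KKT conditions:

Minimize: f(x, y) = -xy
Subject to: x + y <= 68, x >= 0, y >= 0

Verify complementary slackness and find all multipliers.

Problem: min -xy s.t. x + y <= 68 (multiplier lambda), x >= 0 (mu_x), y >= 0 (mu_y)
KKT stationarity: -y + lambda - mu_x = 0, -x + lambda - mu_y = 0, with lambda, mu_x, mu_y >= 0
Complementary slackness: lambda*(x + y - 68) = 0, mu_x*x = 0, mu_y*y = 0
If lambda = 0: y = -mu_x <= 0 and x = -mu_y <= 0 force x = y = 0 with f = 0; but x = y = 34 is feasible with f = -1156 < 0, so this is not the minimum. Hence lambda > 0 and x + y = 68.
Try x > 0, y > 0 (so mu_x = mu_y = 0): y = lambda, x = lambda => x = y = lambda
x + y = 68 => 2*lambda = 68 => lambda = 34
x* = y* = 34 > 0, consistent with mu_x = mu_y = 0.
(Any feasible point with x = 0 or y = 0 has f = 0 > -1156, so the minimum is not on those boundaries.)
min(-xy) = -1156 (i.e. max xy = 1156)
Multipliers: lambda = 34, mu_x = 0, mu_y = 0
Complementary slackness: lambda*(x + y - 68) = 34*(34 + 34 - 68) = 0, mu_x*x = 0*34 = 0, mu_y*y = 0*34 = 0. Satisfied.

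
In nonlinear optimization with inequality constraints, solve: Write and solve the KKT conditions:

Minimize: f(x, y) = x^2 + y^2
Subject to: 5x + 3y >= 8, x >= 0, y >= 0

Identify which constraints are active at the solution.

KKT conditions for min x^2 + y^2 s.t. 5x + 3y >= 8, x >= 0, y >= 0:
Stationarity: 2x = mu*5 + mu_x, 2y = mu*3 + mu_y, with mu, mu_x, mu_y >= 0
Complementary slackness: mu*(5x + 3y - 8) = 0, mu_x*x = 0, mu_y*y = 0
(0, 0) is infeasible (5*0 + 3*0 < 8), so if mu = 0 stationarity would force x = mu_x/2 >= 0, y = mu_y/2 >= 0 with mu_x*x = mu_y*y = 0, i.e. x = y = 0: contradiction. Hence mu > 0 and 5x + 3y = 8 is active.
Try x > 0, y > 0 (so mu_x = mu_y = 0): x = 5*mu/2, y = 3*mu/2
Substitute: 5*(5*mu/2) + 3*(3*mu/2) = 8
  mu*34/2 = 8 => mu = 8/17
x* = 20/17 > 0, y* = 12/17 > 0, consistent with mu_x = mu_y = 0.
f is convex and the constraints are linear, so this KKT point is the global minimum.
f* = 32/17
Active constraints: 5x + 3y >= 8 (holds with equality, mu = 8/17 > 0); x >= 0 and y >= 0 are inactive (mu_x = mu_y = 0).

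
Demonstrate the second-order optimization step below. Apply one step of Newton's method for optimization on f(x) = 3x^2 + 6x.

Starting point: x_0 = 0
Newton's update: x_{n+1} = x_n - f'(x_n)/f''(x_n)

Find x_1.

f(x) = 3x^2 + 6x
f'(x) = 6x + (6), f''(x) = 6
Newton step: x_1 = x_0 - f'(x_0)/f''(x_0)
f'(0) = 6
x_1 = 0 - 6/6 = -1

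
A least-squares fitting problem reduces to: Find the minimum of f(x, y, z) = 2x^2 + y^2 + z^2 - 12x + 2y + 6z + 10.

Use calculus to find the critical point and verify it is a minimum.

f(x,y,z) = 2x^2 + y^2 + z^2 - 12x + 2y + 6z + 10
df/dx = 4x + (-12) = 0 => x = 3
df/dy = 2y + (2) = 0 => y = -1
df/dz = 2z + (6) = 0 => z = -3
f(3,-1,-3) = 2*(3)^2 + 1*(-1)^2 + 1*(-3)^2 + -12*(3) + 2*(-1) + 6*(-3) + 10 = -18
Hessian is diagonal with entries 4, 2, 2 > 0, confirmed minimum.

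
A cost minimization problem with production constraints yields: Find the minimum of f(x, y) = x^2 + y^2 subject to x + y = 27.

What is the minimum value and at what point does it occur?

Substitute y = 27 - x into f(x,y) = x^2 + y^2:
g(x) = x^2 + (27 - x)^2 = 2x^2 - 54x + 729
g'(x) = 4x - 54 = 0  =>  x = 27/2
y = 27 - 27/2 = 27/2
Minimum value = (27/2)^2 + (27/2)^2 = 729/2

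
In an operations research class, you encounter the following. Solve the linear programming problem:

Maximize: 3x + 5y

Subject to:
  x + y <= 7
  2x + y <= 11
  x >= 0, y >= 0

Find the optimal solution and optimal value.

Feasible vertices: (0, 0), (0, 7), (4, 3), (11/2, 0)
Objective 3x + 5y at each:
  (0, 0): 0
  (0, 7): 35
  (4, 3): 27
  (11/2, 0): 33/2
Maximum is 35 at (0, 7).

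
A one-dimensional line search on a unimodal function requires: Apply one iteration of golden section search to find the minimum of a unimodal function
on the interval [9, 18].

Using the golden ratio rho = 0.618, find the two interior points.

Golden section search on [9, 18].
Golden ratio rho = 0.618 (approx).
Interior points:
  x_1 = 9 + (1-0.618)*9 = 12.4380
  x_2 = 9 + 0.618*9 = 14.5620
Compare f(x_1) and f(x_2) to determine which subinterval to keep.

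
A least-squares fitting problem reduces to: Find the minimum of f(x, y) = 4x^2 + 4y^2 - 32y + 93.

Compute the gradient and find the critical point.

f(x,y) = 4x^2 + 4y^2 - 32y + 93
df/dx = 8x + (0) = 0  =>  x = 0
df/dy = 8y + (-32) = 0  =>  y = 4
f(0, 4) = 4*(0)^2 + 4*(4)^2 + -32*(4) + 93 = 29
Hessian is diagonal with entries 8, 8 > 0, so this is a minimum.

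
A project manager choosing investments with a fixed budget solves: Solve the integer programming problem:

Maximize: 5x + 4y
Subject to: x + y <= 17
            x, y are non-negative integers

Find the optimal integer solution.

Objective: 5x + 4y, constraint: x + y <= 17
Coefficient of x is 5 >= coefficient of y is 4, so allocate the entire budget to x.
Optimal: x = 17, y = 0, value = 85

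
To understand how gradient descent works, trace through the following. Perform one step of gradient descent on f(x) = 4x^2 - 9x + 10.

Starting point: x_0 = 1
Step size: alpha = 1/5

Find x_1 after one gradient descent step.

f(x) = 4x^2 - 9x + 10
f'(x) = 8x - 9
f'(1) = 8*1 + (-9) = -1
x_1 = x_0 - alpha * f'(x_0) = 1 - 1/5 * -1 = 6/5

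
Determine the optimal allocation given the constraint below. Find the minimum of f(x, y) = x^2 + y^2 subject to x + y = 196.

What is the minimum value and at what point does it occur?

Substitute y = 196 - x into f(x,y) = x^2 + y^2:
g(x) = x^2 + (196 - x)^2 = 2x^2 - 392x + 38416
g'(x) = 4x - 392 = 0  =>  x = 98
y = 196 - 98 = 98
Minimum value = 98^2 + 98^2 = 19208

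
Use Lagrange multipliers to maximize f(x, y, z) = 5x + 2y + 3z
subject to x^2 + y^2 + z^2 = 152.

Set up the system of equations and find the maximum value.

Lagrange conditions: 5 = 2*lambda*x, 2 = 2*lambda*y, 3 = 2*lambda*z
So x:5 = y:2 = z:3, i.e. x = 5t, y = 2t, z = 3t
Constraint: t^2*(5^2 + 2^2 + 3^2) = 152
  t^2 * 38 = 152  =>  t = sqrt(4)
Maximum = 5*5t + 2*2t + 3*3t = 38*sqrt(4) = 76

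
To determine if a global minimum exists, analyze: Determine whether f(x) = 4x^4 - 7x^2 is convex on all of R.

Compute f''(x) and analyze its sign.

f(x) = 4x^4 - 7x^2
f'(x) = 16x^3 + -14x
f''(x) = 48x^2 + -14
f''(0) = -14 < 0, so not convex near x = 0
Therefore, f is not globally convex on R.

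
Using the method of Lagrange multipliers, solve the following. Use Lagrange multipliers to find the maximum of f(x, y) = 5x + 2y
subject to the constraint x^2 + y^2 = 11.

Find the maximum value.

Set up Lagrange conditions: grad f = lambda * grad g
  5 = 2*lambda*x
  2 = 2*lambda*y
From these: x/y = 5/2, so x = 5t, y = 2t for some t.
Substitute into constraint: (5t)^2 + (2t)^2 = 11
  t^2 * 29 = 11
  t = sqrt(11/29)
Maximum = 5*x + 2*y = (5^2 + 2^2)*t = 29 * sqrt(11/29) = sqrt(319)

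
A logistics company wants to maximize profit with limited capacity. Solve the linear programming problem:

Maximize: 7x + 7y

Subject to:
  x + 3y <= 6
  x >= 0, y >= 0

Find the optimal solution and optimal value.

The feasible region has vertices at [(0, 0), (6, 0), (0, 2)].
Checking objective 7x + 7y at each vertex:
  (0, 0): 7*0 + 7*0 = 0
  (6, 0): 7*6 + 7*0 = 42
  (0, 2): 7*0 + 7*2 = 14
Maximum is 42 at (6, 0).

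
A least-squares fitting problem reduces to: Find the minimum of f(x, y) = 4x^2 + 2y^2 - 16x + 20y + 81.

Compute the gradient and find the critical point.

f(x,y) = 4x^2 + 2y^2 - 16x + 20y + 81
df/dx = 8x + (-16) = 0  =>  x = 2
df/dy = 4y + (20) = 0  =>  y = -5
f(2, -5) = 4*(2)^2 + 2*(-5)^2 + -16*(2) + 20*(-5) + 81 = 15
Hessian is diagonal with entries 8, 4 > 0, so this is a minimum.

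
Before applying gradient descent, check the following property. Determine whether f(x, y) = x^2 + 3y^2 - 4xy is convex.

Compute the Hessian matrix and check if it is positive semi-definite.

f(x,y) = x^2 + 3y^2 - 4xy
Hessian H = [[2, -4], [-4, 6]]
trace(H) = 8, det(H) = -4
Eigenvalues: (8 +/- sqrt(80)) / 2 = 8.472, -0.4721
Since not both eigenvalues positive, f is neither convex nor concave.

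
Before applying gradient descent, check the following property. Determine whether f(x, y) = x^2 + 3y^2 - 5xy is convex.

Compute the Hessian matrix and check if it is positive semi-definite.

f(x,y) = x^2 + 3y^2 - 5xy
Hessian H = [[2, -5], [-5, 6]]
trace(H) = 8, det(H) = -13
Eigenvalues: (8 +/- sqrt(116)) / 2 = 9.385, -1.385
Since not both eigenvalues positive, f is neither convex nor concave.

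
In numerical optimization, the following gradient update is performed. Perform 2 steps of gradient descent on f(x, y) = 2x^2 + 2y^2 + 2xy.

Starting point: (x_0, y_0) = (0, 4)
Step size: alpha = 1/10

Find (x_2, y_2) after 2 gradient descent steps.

f(x,y) = 2x^2 + 2y^2 + 2xy
grad_x = 4x + 2y, grad_y = 4y + 2x
Step 1: grad = (8, 16), (-4/5, 12/5)
Step 2: grad = (8/5, 8), (-24/25, 8/5)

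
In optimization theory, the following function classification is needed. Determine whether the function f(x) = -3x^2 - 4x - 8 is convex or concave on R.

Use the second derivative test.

f(x) = -3x^2 - 4x - 8
f'(x) = -6x - 4
f''(x) = -6
Since f''(x) = -6 < 0 for all x, f is concave on R.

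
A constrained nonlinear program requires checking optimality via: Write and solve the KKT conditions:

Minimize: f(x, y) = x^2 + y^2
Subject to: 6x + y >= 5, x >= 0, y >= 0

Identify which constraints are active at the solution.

KKT conditions for min x^2 + y^2 s.t. 6x + 1y >= 5, x >= 0, y >= 0:
Stationarity: 2x = mu*6 + mu_x, 2y = mu*1 + mu_y, with mu, mu_x, mu_y >= 0
Complementary slackness: mu*(6x + y - 5) = 0, mu_x*x = 0, mu_y*y = 0
(0, 0) is infeasible (6*0 + 1*0 < 5), so if mu = 0 stationarity would force x = mu_x/2 >= 0, y = mu_y/2 >= 0 with mu_x*x = mu_y*y = 0, i.e. x = y = 0: contradiction. Hence mu > 0 and 6x + y = 5 is active.
Try x > 0, y > 0 (so mu_x = mu_y = 0): x = 6*mu/2, y = 1*mu/2
Substitute: 6*(6*mu/2) + 1*(1*mu/2) = 5
  mu*37/2 = 5 => mu = 10/37
x* = 30/37 > 0, y* = 5/37 > 0, consistent with mu_x = mu_y = 0.
f is convex and the constraints are linear, so this KKT point is the global minimum.
f* = 25/37
Active constraints: 6x + y >= 5 (holds with equality, mu = 10/37 > 0); x >= 0 and y >= 0 are inactive (mu_x = mu_y = 0).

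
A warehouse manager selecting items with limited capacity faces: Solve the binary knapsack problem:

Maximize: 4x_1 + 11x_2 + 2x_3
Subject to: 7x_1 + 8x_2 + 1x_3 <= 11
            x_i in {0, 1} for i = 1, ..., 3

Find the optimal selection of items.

Items: item 1 (v=4, w=7), item 2 (v=11, w=8), item 3 (v=2, w=1)
Capacity: 11
Checking all 8 subsets (w = total weight, v = total value):
  {}: w = 0, v = 0
  {1}: w = 7, v = 4
  {2}: w = 8, v = 11
  {3}: w = 1, v = 2
  {1, 2}: w = 15 > 11, infeasible
  {1, 3}: w = 8, v = 6
  {2, 3}: w = 9, v = 13
  {1, 2, 3}: w = 16 > 11, infeasible
Best feasible subset: items [2, 3]
Total weight: 9 <= 11, total value: 13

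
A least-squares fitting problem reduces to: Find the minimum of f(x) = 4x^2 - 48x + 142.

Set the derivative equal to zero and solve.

f(x) = 4x^2 - 48x + 142
f'(x) = 8x + (-48) = 0
x = 48/8 = 6
f(6) = -2
Since f''(x) = 8 > 0, this is a minimum.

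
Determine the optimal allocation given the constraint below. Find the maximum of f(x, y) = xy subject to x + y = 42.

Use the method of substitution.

Substitute y = 42 - x into f(x,y) = xy:
g(x) = x(42 - x) = 42x - x^2
g'(x) = 42 - 2x = 0  =>  x = 21
y = 42 - 21 = 21
Maximum value = 21 * 21 = 441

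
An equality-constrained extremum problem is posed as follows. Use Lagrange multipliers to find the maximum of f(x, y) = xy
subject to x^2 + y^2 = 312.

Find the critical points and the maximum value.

Lagrange conditions: y = 2*lambda*x and x = 2*lambda*y
If x = 0 then y = 0, violating the constraint, so x, y != 0.
Dividing: y/x = x/y => x^2 = y^2 => y = x or y = -x
Constraint: 2x^2 = 312 => x^2 = 156 => x = +/-sqrt(156)
Critical points: (sqrt(156), sqrt(156)), (-sqrt(156), -sqrt(156)), (sqrt(156), -sqrt(156)), (-sqrt(156), sqrt(156))
  y = x:  xy = x^2 = 156  at (sqrt(156), sqrt(156)) and (-sqrt(156), -sqrt(156))
  y = -x: xy = -x^2 = -156 at (sqrt(156), -sqrt(156)) and (-sqrt(156), sqrt(156))
Maximum xy = 156 at (sqrt(156), sqrt(156)) and (-sqrt(156), -sqrt(156))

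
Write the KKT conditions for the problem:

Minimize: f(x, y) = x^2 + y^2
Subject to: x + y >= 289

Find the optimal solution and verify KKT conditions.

KKT conditions for min x^2 + y^2 s.t. x + y >= 289:
Stationarity: 2x = mu, 2y = mu
So x = y = mu/2.
Complementary slackness: mu*(x + y - 289) = 0
Primal feasibility: x + y >= 289; dual feasibility: mu >= 0
If mu = 0 then x = y = 0, but 0 + 0 < 289 is infeasible, so the constraint is active.
Constraint active: x + y = 2*(mu/2) = 289 => mu = 289
x = y = 289/2, f = 83521/2
Verify: stationarity 2*(289/2) = 289 = mu; primal 289/2 + 289/2 = 289 >= 289; dual mu = 289 >= 0; complementary slackness 289*(289 - 289) = 0. All KKT conditions hold.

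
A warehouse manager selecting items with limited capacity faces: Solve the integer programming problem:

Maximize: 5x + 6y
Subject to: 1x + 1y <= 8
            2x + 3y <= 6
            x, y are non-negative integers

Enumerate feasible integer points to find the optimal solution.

Constraint 1: 1x + 1y <= 8
Constraint 2: 2x + 3y <= 6
Feasible x range (need y >= 0): 0 <= x <= min(8/1, 6/2) => x in {0, ..., 3}.
Enumerate feasible integer points row by row (the coefficient of y is 6 > 0, so for each x the largest feasible y gives the best value):
  x = 0: y <= min((8 - 1*0)/1, (6 - 2*0)/3) => y in {0, ..., 2}; best 5*0 + 6*2 = 12
  x = 1: y <= min((8 - 1*1)/1, (6 - 2*1)/3) => y in {0, ..., 1}; best 5*1 + 6*1 = 11
  x = 2: y <= min((8 - 1*2)/1, (6 - 2*2)/3) => y in {0}; best 5*2 + 6*0 = 10
  x = 3: y <= min((8 - 1*3)/1, (6 - 2*3)/3) => y in {0}; best 5*3 + 6*0 = 15
The maximum 5x + 6y = 15 is achieved at x = 3, y = 0.
Check: 1*3 + 1*0 = 3 <= 8 and 2*3 + 3*0 = 6 <= 6.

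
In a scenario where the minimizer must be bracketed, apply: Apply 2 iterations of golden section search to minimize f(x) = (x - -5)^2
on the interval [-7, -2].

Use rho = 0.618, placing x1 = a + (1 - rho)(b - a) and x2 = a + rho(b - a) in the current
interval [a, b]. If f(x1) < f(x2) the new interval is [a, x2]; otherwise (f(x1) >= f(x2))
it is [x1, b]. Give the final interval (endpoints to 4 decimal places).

Golden section search for min of f(x) = (x - -5)^2 on [-7, -2].
Each step: x1 = a + (1 - rho)(b - a), x2 = a + rho(b - a); if f(x1) < f(x2) keep [a, x2], otherwise keep [x1, b].
Step 1: [-7.0000, -2.0000], x1=-5.0900 (f=0.0081), x2=-3.9100 (f=1.1881); f(x1) < f(x2) => keep [-7.0000, -3.9100]
Step 2: [-7.0000, -3.9100], x1=-5.8196 (f=0.6718), x2=-5.0904 (f=0.0082); f(x1) > f(x2) => keep [-5.8196, -3.9100]
Final interval: [-5.8196, -3.9100]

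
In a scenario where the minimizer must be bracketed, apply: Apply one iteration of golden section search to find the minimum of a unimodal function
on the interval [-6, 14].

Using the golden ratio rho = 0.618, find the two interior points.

Golden section search on [-6, 14].
Golden ratio rho = 0.618 (approx).
Interior points:
  x_1 = -6 + (1-0.618)*20 = 1.6400
  x_2 = -6 + 0.618*20 = 6.3600
Compare f(x_1) and f(x_2) to determine which subinterval to keep.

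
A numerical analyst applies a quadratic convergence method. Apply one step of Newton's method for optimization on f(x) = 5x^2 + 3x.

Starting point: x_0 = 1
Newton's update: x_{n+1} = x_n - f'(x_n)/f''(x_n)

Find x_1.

f(x) = 5x^2 + 3x
f'(x) = 10x + (3), f''(x) = 10
Newton step: x_1 = x_0 - f'(x_0)/f''(x_0)
f'(1) = 13
x_1 = 1 - 13/10 = -3/10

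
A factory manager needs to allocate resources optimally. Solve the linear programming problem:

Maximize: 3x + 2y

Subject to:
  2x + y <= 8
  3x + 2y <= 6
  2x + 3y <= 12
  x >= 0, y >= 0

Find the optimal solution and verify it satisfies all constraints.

Feasible vertices: (0, 0), (0, 3), (2, 0)
Objective 3x + 2y at each vertex:
  (0, 0): 0
  (0, 3): 6
  (2, 0): 6
Maximum is 6 at (0, 3).
Verify constraints at (x, y) = (0, 3):
  2*0 + 1*3 = 3 <= 8
  3*0 + 2*3 = 6 <= 6 (active)
  2*0 + 3*3 = 9 <= 12
  x = 0 >= 0, y = 3 >= 0. All constraints satisfied.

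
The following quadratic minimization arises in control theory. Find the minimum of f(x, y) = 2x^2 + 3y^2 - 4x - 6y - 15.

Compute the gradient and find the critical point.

f(x,y) = 2x^2 + 3y^2 - 4x - 6y - 15
df/dx = 4x + (-4) = 0  =>  x = 1
df/dy = 6y + (-6) = 0  =>  y = 1
f(1, 1) = 2*(1)^2 + 3*(1)^2 + -4*(1) + -6*(1) + -15 = -20
Hessian is diagonal with entries 4, 6 > 0, so this is a minimum.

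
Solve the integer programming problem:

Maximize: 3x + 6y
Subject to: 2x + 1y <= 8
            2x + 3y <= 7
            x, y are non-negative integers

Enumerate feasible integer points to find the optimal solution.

Constraint 1: 2x + 1y <= 8
Constraint 2: 2x + 3y <= 7
Feasible x range (need y >= 0): 0 <= x <= min(8/2, 7/2) => x in {0, ..., 3}.
Enumerate feasible integer points row by row (the coefficient of y is 6 > 0, so for each x the largest feasible y gives the best value):
  x = 0: y <= min((8 - 2*0)/1, (7 - 2*0)/3) => y in {0, ..., 2}; best 3*0 + 6*2 = 12
  x = 1: y <= min((8 - 2*1)/1, (7 - 2*1)/3) => y in {0, ..., 1}; best 3*1 + 6*1 = 9
  x = 2: y <= min((8 - 2*2)/1, (7 - 2*2)/3) => y in {0, ..., 1}; best 3*2 + 6*1 = 12
  x = 3: y <= min((8 - 2*3)/1, (7 - 2*3)/3) => y in {0}; best 3*3 + 6*0 = 9
The maximum 3x + 6y = 12 is achieved at x = 0, y = 2.
(The same value 12 is also attained at (2, 1).)
Check: 2*0 + 1*2 = 2 <= 8 and 2*0 + 3*2 = 6 <= 7.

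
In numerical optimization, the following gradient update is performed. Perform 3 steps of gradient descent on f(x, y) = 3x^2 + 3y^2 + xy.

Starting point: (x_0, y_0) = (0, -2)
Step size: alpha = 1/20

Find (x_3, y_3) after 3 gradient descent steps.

f(x,y) = 3x^2 + 3y^2 + xy
grad_x = 6x + 1y, grad_y = 6y + 1x
Step 1: grad = (-2, -12), (1/10, -7/5)
Step 2: grad = (-4/5, -83/10), (7/50, -197/200)
Step 3: grad = (-29/200, -577/100), (589/4000, -1393/2000)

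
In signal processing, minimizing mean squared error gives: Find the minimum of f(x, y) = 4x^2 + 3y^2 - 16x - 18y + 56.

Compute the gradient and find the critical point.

f(x,y) = 4x^2 + 3y^2 - 16x - 18y + 56
df/dx = 8x + (-16) = 0  =>  x = 2
df/dy = 6y + (-18) = 0  =>  y = 3
f(2, 3) = 4*(2)^2 + 3*(3)^2 + -16*(2) + -18*(3) + 56 = 13
Hessian is diagonal with entries 8, 6 > 0, so this is a minimum.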